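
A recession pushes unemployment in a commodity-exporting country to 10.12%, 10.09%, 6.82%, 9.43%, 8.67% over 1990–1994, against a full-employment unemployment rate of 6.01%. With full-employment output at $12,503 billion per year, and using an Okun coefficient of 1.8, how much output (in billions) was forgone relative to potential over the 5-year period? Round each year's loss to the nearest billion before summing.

Year 1990: gap = -1.8 × (10.12 - 6.01) = -7.398%, loss ≈ 12503 × 7.398/100 ≈ 925.
Year 1991: gap = -1.8 × (10.09 - 6.01) = -7.344%, loss ≈ 12503 × 7.344/100 ≈ 918.
Year 1992: gap = -1.8 × (6.82 - 6.01) = -1.458%, loss ≈ 12503 × 1.458/100 ≈ 182.
Year 1993: gap = -1.8 × (9.43 - 6.01) = -6.156%, loss ≈ 12503 × 6.156/100 ≈ 770.
Year 1994: gap = -1.8 × (8.67 - 6.01) = -4.788%, loss ≈ 12503 × 4.788/100 ≈ 599.
Total lost output = 925 + 918 + 182 + 770 + 599 = 3394 billion.

$3,394 billion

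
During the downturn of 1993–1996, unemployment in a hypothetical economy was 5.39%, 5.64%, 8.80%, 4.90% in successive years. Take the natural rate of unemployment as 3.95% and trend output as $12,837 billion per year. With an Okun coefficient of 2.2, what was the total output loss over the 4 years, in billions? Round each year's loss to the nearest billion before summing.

$2,522 billion

Year 1993: gap = -2.2 × (5.39 - 3.95) = -3.168%, loss ≈ 12837 × 3.168/100 ≈ 407.
Year 1994: gap = -2.2 × (5.64 - 3.95) = -3.718%, loss ≈ 12837 × 3.718/100 ≈ 477.
Year 1995: gap = -2.2 × (8.8 - 3.95) = -10.67%, loss ≈ 12837 × 10.67/100 ≈ 1370.
Year 1996: gap = -2.2 × (4.9 - 3.95) = -2.09%, loss ≈ 12837 × 2.09/100 ≈ 268.
Total lost output = 407 + 477 + 1370 + 268 = 2522 billion.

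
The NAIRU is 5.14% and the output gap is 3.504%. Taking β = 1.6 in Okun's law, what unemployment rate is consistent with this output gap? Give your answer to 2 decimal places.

From Okun's law, u - u* = -(output gap)/β = -(3.504)/1.6 = -2.19 points.
So u = 5.14 - 2.19 = 2.95%.

2.95%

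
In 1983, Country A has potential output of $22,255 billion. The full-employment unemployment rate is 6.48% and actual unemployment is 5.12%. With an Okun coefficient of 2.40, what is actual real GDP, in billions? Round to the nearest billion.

$22,981 billion

Unemployment gap = 5.12 - 6.48 = -1.36 points, so the output gap is -2.4 × (-1.36) = 3.264%.
Actual GDP = 22255 × (1 + 3.264/100) = 22255 × 1.03264 ≈ 22981 billion.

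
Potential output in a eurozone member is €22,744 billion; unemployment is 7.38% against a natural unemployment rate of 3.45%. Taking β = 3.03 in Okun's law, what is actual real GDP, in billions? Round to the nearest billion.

Unemployment gap = 7.38 - 3.45 = 3.93 points, so the output gap is -3.03 × 3.93 = -11.9079%.
Actual GDP = 22744 × (1 - 11.9079/100) = 22744 × 0.880921 ≈ 20036 billion.

€20,036 billion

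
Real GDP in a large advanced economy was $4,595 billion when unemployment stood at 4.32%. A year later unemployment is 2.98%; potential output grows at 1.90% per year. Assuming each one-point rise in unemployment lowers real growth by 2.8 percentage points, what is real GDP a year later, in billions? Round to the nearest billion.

Δu = 2.98 - 4.32 = -1.34 points.
Okun's law (growth form): g_Y = g_Y* - β × Δu = 1.90 - 2.8 × (-1.34) = 1.9 + 3.752 = 5.652%.
Real GDP in the next year = 4595 × (1 + 5.652/100) = 4595 × 1.05652 ≈ 4855 billion.

$4,855 billion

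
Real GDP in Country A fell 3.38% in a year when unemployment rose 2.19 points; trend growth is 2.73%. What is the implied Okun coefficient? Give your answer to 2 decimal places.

β ≈ 2.79

Growth form: g_Y = g_Y* - β × Δu, so β = (g_Y* - g_Y)/Δu.
β = (2.73 + 3.38)/2.19 = 6.11/2.19 = 2.79.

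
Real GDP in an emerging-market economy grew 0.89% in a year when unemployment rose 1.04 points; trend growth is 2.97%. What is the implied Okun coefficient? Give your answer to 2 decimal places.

Growth form: g_Y = g_Y* - β × Δu, so β = (g_Y* - g_Y)/Δu.
β = (2.97 - 0.89)/1.04 = 2.08/1.04 = 2.00.

β ≈ 2.00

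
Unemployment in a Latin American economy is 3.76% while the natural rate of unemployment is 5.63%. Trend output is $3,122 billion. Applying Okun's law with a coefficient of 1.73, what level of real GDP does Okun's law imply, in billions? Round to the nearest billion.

$3,223 billion

Unemployment gap = 3.76 - 5.63 = -1.87 points, so the output gap is -1.73 × (-1.87) = 3.2351%.
Actual GDP = 3122 × (1 + 3.2351/100) = 3122 × 1.032351 ≈ 3223 billion.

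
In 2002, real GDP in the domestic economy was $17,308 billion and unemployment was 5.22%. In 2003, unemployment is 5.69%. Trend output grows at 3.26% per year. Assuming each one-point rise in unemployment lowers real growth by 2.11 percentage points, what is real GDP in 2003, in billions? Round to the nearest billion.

Δu = 5.69 - 5.22 = 0.47 points.
Okun's law (growth form): g_Y = g_Y* - β × Δu = 3.26 - 2.11 × (0.47) = 3.26 - 0.9917 = 2.2683%.
Real GDP in the next year = 17308 × (1 + 2.2683/100) = 17308 × 1.022683 ≈ 17701 billion.

$17,701 billion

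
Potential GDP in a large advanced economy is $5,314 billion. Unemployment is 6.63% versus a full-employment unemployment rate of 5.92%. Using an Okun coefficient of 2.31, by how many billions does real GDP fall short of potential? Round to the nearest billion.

Output gap = -2.31 × (6.63 - 5.92) = -2.31 × 0.71 = -1.6401%.
Actual GDP ≈ 5314 × 0.983599 ≈ 5227 billion, so the shortfall is 5314 - 5227 = 87 billion.

$87 billion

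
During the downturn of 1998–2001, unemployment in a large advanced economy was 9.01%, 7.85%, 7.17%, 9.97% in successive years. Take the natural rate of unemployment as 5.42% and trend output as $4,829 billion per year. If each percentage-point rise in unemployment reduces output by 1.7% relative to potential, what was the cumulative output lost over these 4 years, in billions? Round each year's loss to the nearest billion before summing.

$1,012 billion

Year 1998: gap = -1.7 × (9.01 - 5.42) = -6.103%, loss ≈ 4829 × 6.103/100 ≈ 295.
Year 1999: gap = -1.7 × (7.85 - 5.42) = -4.131%, loss ≈ 4829 × 4.131/100 ≈ 199.
Year 2000: gap = -1.7 × (7.17 - 5.42) = -2.975%, loss ≈ 4829 × 2.975/100 ≈ 144.
Year 2001: gap = -1.7 × (9.97 - 5.42) = -7.735%, loss ≈ 4829 × 7.735/100 ≈ 374.
Total lost output = 295 + 199 + 144 + 374 = 1012 billion.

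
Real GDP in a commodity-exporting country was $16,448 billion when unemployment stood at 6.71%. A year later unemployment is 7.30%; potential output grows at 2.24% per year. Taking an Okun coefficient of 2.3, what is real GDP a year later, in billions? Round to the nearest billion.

$16,593 billion

Δu = 7.3 - 6.71 = 0.59 points.
Okun's law (growth form): g_Y = g_Y* - β × Δu = 2.24 - 2.3 × (0.59) = 2.24 - 1.357 = 0.883%.
Real GDP in the next year = 16448 × (1 + 0.883/100) = 16448 × 1.00883 ≈ 16593 billion.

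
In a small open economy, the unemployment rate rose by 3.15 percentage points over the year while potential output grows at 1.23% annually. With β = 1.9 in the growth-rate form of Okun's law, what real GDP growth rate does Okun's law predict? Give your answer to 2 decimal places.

Growth-rate Okun's law: g_Y = g_Y* - β × Δu.
g_Y = 1.23 - 1.9 × (3.15) = 1.23 - 5.985 = -4.755%, i.e. -4.76% to 2 d.p.

-4.76%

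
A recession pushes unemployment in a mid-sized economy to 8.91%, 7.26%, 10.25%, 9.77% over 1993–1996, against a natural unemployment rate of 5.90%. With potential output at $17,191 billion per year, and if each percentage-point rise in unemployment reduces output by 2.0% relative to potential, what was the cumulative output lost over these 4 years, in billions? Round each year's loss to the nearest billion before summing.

Year 1993: gap = -2.0 × (8.91 - 5.9) = -6.02%, loss ≈ 17191 × 6.02/100 ≈ 1035.
Year 1994: gap = -2.0 × (7.26 - 5.9) = -2.72%, loss ≈ 17191 × 2.72/100 ≈ 468.
Year 1995: gap = -2.0 × (10.25 - 5.9) = -8.7%, loss ≈ 17191 × 8.7/100 ≈ 1496.
Year 1996: gap = -2.0 × (9.77 - 5.9) = -7.74%, loss ≈ 17191 × 7.74/100 ≈ 1331.
Total lost output = 1035 + 468 + 1496 + 1331 = 4330 billion.

$4,330 billion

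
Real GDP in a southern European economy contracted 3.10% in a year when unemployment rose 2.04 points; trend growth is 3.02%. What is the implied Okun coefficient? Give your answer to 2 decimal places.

β ≈ 3.00

Growth form: g_Y = g_Y* - β × Δu, so β = (g_Y* - g_Y)/Δu.
β = (3.02 + 3.1)/2.04 = 6.12/2.04 = 3.00.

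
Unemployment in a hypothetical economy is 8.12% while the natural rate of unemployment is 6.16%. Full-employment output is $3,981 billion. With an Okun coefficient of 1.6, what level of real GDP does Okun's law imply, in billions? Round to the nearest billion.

Unemployment gap = 8.12 - 6.16 = 1.96 points, so the output gap is -1.6 × 1.96 = -3.136%.
Actual GDP = 3981 × (1 - 3.136/100) = 3981 × 0.96864 ≈ 3856 billion.

$3,856 billion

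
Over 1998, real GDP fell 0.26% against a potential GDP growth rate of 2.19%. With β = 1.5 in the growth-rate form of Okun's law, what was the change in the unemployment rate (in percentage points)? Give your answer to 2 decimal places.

1.63 percentage points

Growth-rate Okun's law: g_Y = g_Y* - β × Δu, so Δu = (g_Y* - g_Y)/β.
Δu = (2.19 + 0.26)/1.5 = 2.45/1.5 = 1.63 percentage points.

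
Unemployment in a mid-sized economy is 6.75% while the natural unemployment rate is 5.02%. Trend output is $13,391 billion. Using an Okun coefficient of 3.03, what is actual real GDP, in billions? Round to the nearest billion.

$12,689 billion

Unemployment gap = 6.75 - 5.02 = 1.73 points, so the output gap is -3.03 × 1.73 = -5.2419%.
Actual GDP = 13391 × (1 - 5.2419/100) = 13391 × 0.947581 ≈ 12689 billion.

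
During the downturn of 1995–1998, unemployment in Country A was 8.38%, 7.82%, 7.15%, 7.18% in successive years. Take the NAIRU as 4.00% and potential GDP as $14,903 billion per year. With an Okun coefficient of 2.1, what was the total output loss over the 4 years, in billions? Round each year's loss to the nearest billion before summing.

$4,548 billion

Year 1995: gap = -2.1 × (8.38 - 4) = -9.198%, loss ≈ 14903 × 9.198/100 ≈ 1371.
Year 1996: gap = -2.1 × (7.82 - 4) = -8.022%, loss ≈ 14903 × 8.022/100 ≈ 1196.
Year 1997: gap = -2.1 × (7.15 - 4) = -6.615%, loss ≈ 14903 × 6.615/100 ≈ 986.
Year 1998: gap = -2.1 × (7.18 - 4) = -6.678%, loss ≈ 14903 × 6.678/100 ≈ 995.
Total lost output = 1371 + 1196 + 986 + 995 = 4548 billion.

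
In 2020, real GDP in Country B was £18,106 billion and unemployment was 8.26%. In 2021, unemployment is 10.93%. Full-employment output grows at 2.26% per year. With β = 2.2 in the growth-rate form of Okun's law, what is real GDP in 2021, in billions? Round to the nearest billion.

£17,452 billion

Δu = 10.93 - 8.26 = 2.67 points.
Okun's law (growth form): g_Y = g_Y* - β × Δu = 2.26 - 2.2 × (2.67) = 2.26 - 5.874 = -3.614%.
Real GDP in the next year = 18106 × (1 - 3.614/100) = 18106 × 0.96386 ≈ 17452 billion.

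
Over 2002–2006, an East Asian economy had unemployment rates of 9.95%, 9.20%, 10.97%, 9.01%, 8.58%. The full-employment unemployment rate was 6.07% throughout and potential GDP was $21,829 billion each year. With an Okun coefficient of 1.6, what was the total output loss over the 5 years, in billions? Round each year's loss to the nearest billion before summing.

Year 2002: gap = -1.6 × (9.95 - 6.07) = -6.208%, loss ≈ 21829 × 6.208/100 ≈ 1355.
Year 2003: gap = -1.6 × (9.2 - 6.07) = -5.008%, loss ≈ 21829 × 5.008/100 ≈ 1093.
Year 2004: gap = -1.6 × (10.97 - 6.07) = -7.84%, loss ≈ 21829 × 7.84/100 ≈ 1711.
Year 2005: gap = -1.6 × (9.01 - 6.07) = -4.704%, loss ≈ 21829 × 4.704/100 ≈ 1027.
Year 2006: gap = -1.6 × (8.58 - 6.07) = -4.016%, loss ≈ 21829 × 4.016/100 ≈ 877.
Total lost output = 1355 + 1093 + 1711 + 1027 + 877 = 6063 billion.

$6,063 billion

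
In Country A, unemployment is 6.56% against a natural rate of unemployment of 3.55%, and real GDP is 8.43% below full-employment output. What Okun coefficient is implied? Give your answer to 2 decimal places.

Okun's law: output gap = -β × (u - u*).
-8.43 = -β × (6.56 - 3.55) = -β × 3.01, so β = 8.43/3.01 = 2.80.

β ≈ 2.80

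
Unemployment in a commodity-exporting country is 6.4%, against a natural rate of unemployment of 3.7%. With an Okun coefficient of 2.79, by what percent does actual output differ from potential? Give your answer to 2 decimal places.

-7.53%

The unemployment gap is 6.4 - 3.7 = 2.7 percentage points.
Okun's law gives an output gap of -2.79 × 2.7 = -7.533%, i.e. 7.53% below potential.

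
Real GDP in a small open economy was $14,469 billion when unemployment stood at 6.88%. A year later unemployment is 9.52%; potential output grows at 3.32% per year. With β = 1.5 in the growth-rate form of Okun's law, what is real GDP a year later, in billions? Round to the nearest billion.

Δu = 9.52 - 6.88 = 2.64 points.
Okun's law (growth form): g_Y = g_Y* - β × Δu = 3.32 - 1.5 × (2.64) = 3.32 - 3.96 = -0.64%.
Real GDP in the next year = 14469 × (1 - 0.64/100) = 14469 × 0.9936 ≈ 14376 billion.

$14,376 billion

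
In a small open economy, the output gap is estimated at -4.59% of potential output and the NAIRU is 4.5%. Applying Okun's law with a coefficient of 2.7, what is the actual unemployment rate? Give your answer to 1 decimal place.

From Okun's law, u - u* = -(output gap)/β = -(-4.59)/2.7 = 1.7 points.
So u = 4.5 + 1.7 = 6.2%.

6.2%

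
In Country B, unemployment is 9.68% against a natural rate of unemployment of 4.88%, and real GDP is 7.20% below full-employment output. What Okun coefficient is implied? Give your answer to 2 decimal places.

Okun's law: output gap = -β × (u - u*).
-7.20 = -β × (9.68 - 4.88) = -β × 4.8, so β = 7.2/4.8 = 1.50.

β ≈ 1.50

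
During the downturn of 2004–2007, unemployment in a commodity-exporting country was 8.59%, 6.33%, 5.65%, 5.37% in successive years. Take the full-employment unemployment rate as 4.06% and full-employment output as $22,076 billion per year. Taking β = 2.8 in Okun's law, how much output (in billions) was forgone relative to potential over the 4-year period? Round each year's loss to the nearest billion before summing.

Year 2004: gap = -2.8 × (8.59 - 4.06) = -12.684%, loss ≈ 22076 × 12.684/100 ≈ 2800.
Year 2005: gap = -2.8 × (6.33 - 4.06) = -6.356%, loss ≈ 22076 × 6.356/100 ≈ 1403.
Year 2006: gap = -2.8 × (5.65 - 4.06) = -4.452%, loss ≈ 22076 × 4.452/100 ≈ 983.
Year 2007: gap = -2.8 × (5.37 - 4.06) = -3.668%, loss ≈ 22076 × 3.668/100 ≈ 810.
Total lost output = 2800 + 1403 + 983 + 810 = 5996 billion.

$5,996 billion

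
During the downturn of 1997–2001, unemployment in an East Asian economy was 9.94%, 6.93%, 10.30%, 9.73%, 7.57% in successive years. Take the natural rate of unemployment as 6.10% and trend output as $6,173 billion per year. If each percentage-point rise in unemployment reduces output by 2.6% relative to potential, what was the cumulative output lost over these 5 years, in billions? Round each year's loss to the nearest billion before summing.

$2,242 billion

Year 1997: gap = -2.6 × (9.94 - 6.1) = -9.984%, loss ≈ 6173 × 9.984/100 ≈ 616.
Year 1998: gap = -2.6 × (6.93 - 6.1) = -2.158%, loss ≈ 6173 × 2.158/100 ≈ 133.
Year 1999: gap = -2.6 × (10.3 - 6.1) = -10.92%, loss ≈ 6173 × 10.92/100 ≈ 674.
Year 2000: gap = -2.6 × (9.73 - 6.1) = -9.438%, loss ≈ 6173 × 9.438/100 ≈ 583.
Year 2001: gap = -2.6 × (7.57 - 6.1) = -3.822%, loss ≈ 6173 × 3.822/100 ≈ 236.
Total lost output = 616 + 133 + 674 + 583 + 236 = 2242 billion.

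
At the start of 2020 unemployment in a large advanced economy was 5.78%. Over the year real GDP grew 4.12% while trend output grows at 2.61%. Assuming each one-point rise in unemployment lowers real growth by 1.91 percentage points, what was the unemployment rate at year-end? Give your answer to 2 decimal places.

4.99%

Growth-rate Okun's law: g_Y = g_Y* - β × Δu, so Δu = (g_Y* - g_Y)/β.
Δu = (2.61 - 4.12)/1.91 = -1.51/1.91 = -0.79 percentage points.
Year-end unemployment = 5.78 - 0.79 = 4.99%.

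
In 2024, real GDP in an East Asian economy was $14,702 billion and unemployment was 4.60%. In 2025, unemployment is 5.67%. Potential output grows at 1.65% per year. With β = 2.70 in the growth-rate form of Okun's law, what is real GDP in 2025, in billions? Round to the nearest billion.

Δu = 5.67 - 4.6 = 1.07 points.
Okun's law (growth form): g_Y = g_Y* - β × Δu = 1.65 - 2.70 × (1.07) = 1.65 - 2.889 = -1.239%.
Real GDP in the next year = 14702 × (1 - 1.239/100) = 14702 × 0.98761 ≈ 14520 billion.

$14,520 billion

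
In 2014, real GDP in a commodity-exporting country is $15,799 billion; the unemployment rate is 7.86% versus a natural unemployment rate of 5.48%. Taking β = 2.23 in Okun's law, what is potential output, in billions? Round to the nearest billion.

$16,685 billion

Unemployment gap = 7.86 - 5.48 = 2.38 points, so output gap = -2.23 × 2.38 = -5.3074%.
Since Y = Y* × (1 + gap/100), Y* = 15799/0.946926 ≈ 16685 billion.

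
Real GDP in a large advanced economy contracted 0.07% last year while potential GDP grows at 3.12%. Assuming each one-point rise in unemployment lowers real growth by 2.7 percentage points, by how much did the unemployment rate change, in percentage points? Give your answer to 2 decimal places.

Growth-rate Okun's law: g_Y = g_Y* - β × Δu, so Δu = (g_Y* - g_Y)/β.
Δu = (3.12 + 0.07)/2.7 = 3.19/2.7 = 1.18 percentage points.

1.18 percentage points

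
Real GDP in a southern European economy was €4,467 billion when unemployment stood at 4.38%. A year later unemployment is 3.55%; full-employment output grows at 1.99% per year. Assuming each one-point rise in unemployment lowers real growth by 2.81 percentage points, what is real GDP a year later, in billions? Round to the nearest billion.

Δu = 3.55 - 4.38 = -0.83 points.
Okun's law (growth form): g_Y = g_Y* - β × Δu = 1.99 - 2.81 × (-0.83) = 1.99 + 2.3323 = 4.3223%.
Real GDP in the next year = 4467 × (1 + 4.3223/100) = 4467 × 1.043223 ≈ 4660 billion.

€4,660 billion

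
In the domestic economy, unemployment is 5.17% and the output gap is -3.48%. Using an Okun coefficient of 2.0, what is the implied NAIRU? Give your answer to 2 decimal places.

From Okun's law, u - u* = -(output gap)/β = -(-3.48)/2.0 = 1.74 points.
So u* = 5.17 - 1.74 = 3.43%.

3.43%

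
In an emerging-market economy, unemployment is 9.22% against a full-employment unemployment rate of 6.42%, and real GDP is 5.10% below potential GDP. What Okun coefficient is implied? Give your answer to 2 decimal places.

Okun's law: output gap = -β × (u - u*).
-5.10 = -β × (9.22 - 6.42) = -β × 2.8, so β = 5.1/2.8 = 1.82.

β ≈ 1.82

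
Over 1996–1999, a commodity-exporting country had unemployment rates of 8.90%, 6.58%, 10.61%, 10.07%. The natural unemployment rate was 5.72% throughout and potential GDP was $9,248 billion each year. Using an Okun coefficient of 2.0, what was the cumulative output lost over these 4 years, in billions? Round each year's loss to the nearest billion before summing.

$2,456 billion

Year 1996: gap = -2.0 × (8.9 - 5.72) = -6.36%, loss ≈ 9248 × 6.36/100 ≈ 588.
Year 1997: gap = -2.0 × (6.58 - 5.72) = -1.72%, loss ≈ 9248 × 1.72/100 ≈ 159.
Year 1998: gap = -2.0 × (10.61 - 5.72) = -9.78%, loss ≈ 9248 × 9.78/100 ≈ 904.
Year 1999: gap = -2.0 × (10.07 - 5.72) = -8.7%, loss ≈ 9248 × 8.7/100 ≈ 805.
Total lost output = 588 + 159 + 904 + 805 = 2456 billion.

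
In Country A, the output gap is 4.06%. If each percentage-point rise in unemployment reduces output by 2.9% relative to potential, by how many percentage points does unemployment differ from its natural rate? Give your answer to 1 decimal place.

-1.4 percentage points

Okun's law: output gap = -β × (u - u*), so u - u* = -(output gap)/β.
u - u* = -(4.06)/2.9 = -1.4 percentage points.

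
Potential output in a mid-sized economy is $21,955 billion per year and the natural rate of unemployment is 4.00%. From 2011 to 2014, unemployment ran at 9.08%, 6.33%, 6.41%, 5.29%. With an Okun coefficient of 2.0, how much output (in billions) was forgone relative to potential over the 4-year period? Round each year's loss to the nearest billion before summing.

Year 2011: gap = -2.0 × (9.08 - 4) = -10.16%, loss ≈ 21955 × 10.16/100 ≈ 2231.
Year 2012: gap = -2.0 × (6.33 - 4) = -4.66%, loss ≈ 21955 × 4.66/100 ≈ 1023.
Year 2013: gap = -2.0 × (6.41 - 4) = -4.82%, loss ≈ 21955 × 4.82/100 ≈ 1058.
Year 2014: gap = -2.0 × (5.29 - 4) = -2.58%, loss ≈ 21955 × 2.58/100 ≈ 566.
Total lost output = 2231 + 1023 + 1058 + 566 = 4878 billion.

$4,878 billion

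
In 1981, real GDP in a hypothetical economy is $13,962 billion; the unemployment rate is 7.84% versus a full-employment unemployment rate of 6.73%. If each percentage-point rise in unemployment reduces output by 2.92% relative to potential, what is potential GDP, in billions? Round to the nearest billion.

$14,430 billion

Unemployment gap = 7.84 - 6.73 = 1.11 points, so output gap = -2.92 × 1.11 = -3.2412%.
Since Y = Y* × (1 + gap/100), Y* = 13962/0.967588 ≈ 14430 billion.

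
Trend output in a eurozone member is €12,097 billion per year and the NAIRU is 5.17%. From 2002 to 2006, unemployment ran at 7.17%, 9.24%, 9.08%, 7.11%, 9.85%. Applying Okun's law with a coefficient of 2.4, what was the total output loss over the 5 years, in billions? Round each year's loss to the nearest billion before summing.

Year 2002: gap = -2.4 × (7.17 - 5.17) = -4.8%, loss ≈ 12097 × 4.8/100 ≈ 581.
Year 2003: gap = -2.4 × (9.24 - 5.17) = -9.768%, loss ≈ 12097 × 9.768/100 ≈ 1182.
Year 2004: gap = -2.4 × (9.08 - 5.17) = -9.384%, loss ≈ 12097 × 9.384/100 ≈ 1135.
Year 2005: gap = -2.4 × (7.11 - 5.17) = -4.656%, loss ≈ 12097 × 4.656/100 ≈ 563.
Year 2006: gap = -2.4 × (9.85 - 5.17) = -11.232%, loss ≈ 12097 × 11.232/100 ≈ 1359.
Total lost output = 581 + 1182 + 1135 + 563 + 1359 = 4820 billion.

€4,820 billion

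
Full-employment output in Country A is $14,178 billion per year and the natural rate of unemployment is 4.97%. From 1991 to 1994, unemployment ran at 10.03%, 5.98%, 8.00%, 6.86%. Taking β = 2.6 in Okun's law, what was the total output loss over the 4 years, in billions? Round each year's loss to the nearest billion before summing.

$4,051 billion

Year 1991: gap = -2.6 × (10.03 - 4.97) = -13.156%, loss ≈ 14178 × 13.156/100 ≈ 1865.
Year 1992: gap = -2.6 × (5.98 - 4.97) = -2.626%, loss ≈ 14178 × 2.626/100 ≈ 372.
Year 1993: gap = -2.6 × (8 - 4.97) = -7.878%, loss ≈ 14178 × 7.878/100 ≈ 1117.
Year 1994: gap = -2.6 × (6.86 - 4.97) = -4.914%, loss ≈ 14178 × 4.914/100 ≈ 697.
Total lost output = 1865 + 372 + 1117 + 697 = 4051 billion.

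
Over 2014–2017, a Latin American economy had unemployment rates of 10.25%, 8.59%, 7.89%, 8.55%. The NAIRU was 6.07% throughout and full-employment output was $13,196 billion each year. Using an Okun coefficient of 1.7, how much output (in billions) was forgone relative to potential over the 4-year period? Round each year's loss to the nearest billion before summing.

$2,467 billion

Year 2014: gap = -1.7 × (10.25 - 6.07) = -7.106%, loss ≈ 13196 × 7.106/100 ≈ 938.
Year 2015: gap = -1.7 × (8.59 - 6.07) = -4.284%, loss ≈ 13196 × 4.284/100 ≈ 565.
Year 2016: gap = -1.7 × (7.89 - 6.07) = -3.094%, loss ≈ 13196 × 3.094/100 ≈ 408.
Year 2017: gap = -1.7 × (8.55 - 6.07) = -4.216%, loss ≈ 13196 × 4.216/100 ≈ 556.
Total lost output = 938 + 565 + 408 + 556 = 2467 billion.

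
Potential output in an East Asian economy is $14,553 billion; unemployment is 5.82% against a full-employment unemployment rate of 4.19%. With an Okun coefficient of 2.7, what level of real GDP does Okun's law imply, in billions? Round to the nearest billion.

Unemployment gap = 5.82 - 4.19 = 1.63 points, so the output gap is -2.7 × 1.63 = -4.401%.
Actual GDP = 14553 × (1 - 4.401/100) = 14553 × 0.95599 ≈ 13913 billion.

$13,913 billion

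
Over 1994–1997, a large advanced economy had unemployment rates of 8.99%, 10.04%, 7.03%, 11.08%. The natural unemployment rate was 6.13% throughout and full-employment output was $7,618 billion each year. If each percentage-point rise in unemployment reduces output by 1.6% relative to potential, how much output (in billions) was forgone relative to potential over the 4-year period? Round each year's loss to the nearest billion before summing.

Year 1994: gap = -1.6 × (8.99 - 6.13) = -4.576%, loss ≈ 7618 × 4.576/100 ≈ 349.
Year 1995: gap = -1.6 × (10.04 - 6.13) = -6.256%, loss ≈ 7618 × 6.256/100 ≈ 477.
Year 1996: gap = -1.6 × (7.03 - 6.13) = -1.44%, loss ≈ 7618 × 1.44/100 ≈ 110.
Year 1997: gap = -1.6 × (11.08 - 6.13) = -7.92%, loss ≈ 7618 × 7.92/100 ≈ 603.
Total lost output = 349 + 477 + 110 + 603 = 1539 billion.

$1,539 billion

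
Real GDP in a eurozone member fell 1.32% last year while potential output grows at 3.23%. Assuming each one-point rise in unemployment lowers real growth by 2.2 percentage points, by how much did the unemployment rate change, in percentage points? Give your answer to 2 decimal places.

2.07 percentage points

Growth-rate Okun's law: g_Y = g_Y* - β × Δu, so Δu = (g_Y* - g_Y)/β.
Δu = (3.23 + 1.32)/2.2 = 4.55/2.2 = 2.07 percentage points.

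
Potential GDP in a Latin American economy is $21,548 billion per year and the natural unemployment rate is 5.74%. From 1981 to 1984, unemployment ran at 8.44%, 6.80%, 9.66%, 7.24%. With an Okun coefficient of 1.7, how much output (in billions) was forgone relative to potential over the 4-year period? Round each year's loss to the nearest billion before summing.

$3,362 billion

Year 1981: gap = -1.7 × (8.44 - 5.74) = -4.59%, loss ≈ 21548 × 4.59/100 ≈ 989.
Year 1982: gap = -1.7 × (6.8 - 5.74) = -1.802%, loss ≈ 21548 × 1.802/100 ≈ 388.
Year 1983: gap = -1.7 × (9.66 - 5.74) = -6.664%, loss ≈ 21548 × 6.664/100 ≈ 1436.
Year 1984: gap = -1.7 × (7.24 - 5.74) = -2.55%, loss ≈ 21548 × 2.55/100 ≈ 549.
Total lost output = 989 + 388 + 1436 + 549 = 3362 billion.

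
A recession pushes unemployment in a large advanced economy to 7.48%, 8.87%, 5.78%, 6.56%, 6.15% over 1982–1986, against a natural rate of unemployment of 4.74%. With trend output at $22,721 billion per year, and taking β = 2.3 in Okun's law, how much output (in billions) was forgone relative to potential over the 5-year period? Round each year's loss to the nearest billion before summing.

$5,821 billion

Year 1982: gap = -2.3 × (7.48 - 4.74) = -6.302%, loss ≈ 22721 × 6.302/100 ≈ 1432.
Year 1983: gap = -2.3 × (8.87 - 4.74) = -9.499%, loss ≈ 22721 × 9.499/100 ≈ 2158.
Year 1984: gap = -2.3 × (5.78 - 4.74) = -2.392%, loss ≈ 22721 × 2.392/100 ≈ 543.
Year 1985: gap = -2.3 × (6.56 - 4.74) = -4.186%, loss ≈ 22721 × 4.186/100 ≈ 951.
Year 1986: gap = -2.3 × (6.15 - 4.74) = -3.243%, loss ≈ 22721 × 3.243/100 ≈ 737.
Total lost output = 1432 + 2158 + 543 + 951 + 737 = 5821 billion.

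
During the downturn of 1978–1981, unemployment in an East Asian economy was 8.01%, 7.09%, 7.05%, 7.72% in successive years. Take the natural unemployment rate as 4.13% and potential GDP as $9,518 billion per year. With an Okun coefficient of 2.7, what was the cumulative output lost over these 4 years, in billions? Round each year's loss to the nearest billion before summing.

$3,431 billion

Year 1978: gap = -2.7 × (8.01 - 4.13) = -10.476%, loss ≈ 9518 × 10.476/100 ≈ 997.
Year 1979: gap = -2.7 × (7.09 - 4.13) = -7.992%, loss ≈ 9518 × 7.992/100 ≈ 761.
Year 1980: gap = -2.7 × (7.05 - 4.13) = -7.884%, loss ≈ 9518 × 7.884/100 ≈ 750.
Year 1981: gap = -2.7 × (7.72 - 4.13) = -9.693%, loss ≈ 9518 × 9.693/100 ≈ 923.
Total lost output = 997 + 761 + 750 + 923 = 3431 billion.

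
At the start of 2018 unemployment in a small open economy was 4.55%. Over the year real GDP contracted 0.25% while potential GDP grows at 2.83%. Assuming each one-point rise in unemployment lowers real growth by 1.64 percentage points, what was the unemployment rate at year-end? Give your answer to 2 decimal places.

Growth-rate Okun's law: g_Y = g_Y* - β × Δu, so Δu = (g_Y* - g_Y)/β.
Δu = (2.83 + 0.25)/1.64 = 3.08/1.64 = 1.88 percentage points.
Year-end unemployment = 4.55 + 1.88 = 6.43%.

6.43%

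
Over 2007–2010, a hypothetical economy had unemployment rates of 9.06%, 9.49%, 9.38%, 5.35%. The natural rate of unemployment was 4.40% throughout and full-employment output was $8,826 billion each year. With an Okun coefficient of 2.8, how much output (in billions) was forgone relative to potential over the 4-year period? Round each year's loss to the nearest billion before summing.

Year 2007: gap = -2.8 × (9.06 - 4.4) = -13.048%, loss ≈ 8826 × 13.048/100 ≈ 1152.
Year 2008: gap = -2.8 × (9.49 - 4.4) = -14.252%, loss ≈ 8826 × 14.252/100 ≈ 1258.
Year 2009: gap = -2.8 × (9.38 - 4.4) = -13.944%, loss ≈ 8826 × 13.944/100 ≈ 1231.
Year 2010: gap = -2.8 × (5.35 - 4.4) = -2.66%, loss ≈ 8826 × 2.66/100 ≈ 235.
Total lost output = 1152 + 1258 + 1231 + 235 = 3876 billion.

$3,876 billion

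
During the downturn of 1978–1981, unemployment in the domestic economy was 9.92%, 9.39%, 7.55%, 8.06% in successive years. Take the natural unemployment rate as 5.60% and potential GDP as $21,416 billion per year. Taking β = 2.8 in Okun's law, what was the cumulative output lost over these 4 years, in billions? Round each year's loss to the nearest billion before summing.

Year 1978: gap = -2.8 × (9.92 - 5.6) = -12.096%, loss ≈ 21416 × 12.096/100 ≈ 2590.
Year 1979: gap = -2.8 × (9.39 - 5.6) = -10.612%, loss ≈ 21416 × 10.612/100 ≈ 2273.
Year 1980: gap = -2.8 × (7.55 - 5.6) = -5.46%, loss ≈ 21416 × 5.46/100 ≈ 1169.
Year 1981: gap = -2.8 × (8.06 - 5.6) = -6.888%, loss ≈ 21416 × 6.888/100 ≈ 1475.
Total lost output = 2590 + 2273 + 1169 + 1475 = 7507 billion.

$7,507 billion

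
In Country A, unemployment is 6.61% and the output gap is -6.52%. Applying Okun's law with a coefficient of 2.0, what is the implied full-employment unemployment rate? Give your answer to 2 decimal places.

From Okun's law, u - u* = -(output gap)/β = -(-6.52)/2.0 = 3.26 points.
So u* = 6.61 - 3.26 = 3.35%.

3.35%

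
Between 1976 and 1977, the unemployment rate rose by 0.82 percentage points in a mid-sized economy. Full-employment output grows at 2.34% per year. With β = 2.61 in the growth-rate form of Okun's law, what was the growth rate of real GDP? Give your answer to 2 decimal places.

0.20%

Growth-rate Okun's law: g_Y = g_Y* - β × Δu.
g_Y = 2.34 - 2.61 × (0.82) = 2.34 - 2.1402 = 0.1998%, i.e. 0.20% to 2 d.p.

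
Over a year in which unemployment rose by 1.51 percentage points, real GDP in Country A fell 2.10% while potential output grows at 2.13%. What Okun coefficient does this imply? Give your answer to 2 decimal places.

Growth form: g_Y = g_Y* - β × Δu, so β = (g_Y* - g_Y)/Δu.
β = (2.13 + 2.1)/1.51 = 4.23/1.51 = 2.80.

β ≈ 2.80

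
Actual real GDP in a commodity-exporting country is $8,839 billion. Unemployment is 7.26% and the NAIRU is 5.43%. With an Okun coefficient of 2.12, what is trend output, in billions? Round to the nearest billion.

$9,196 billion

Unemployment gap = 7.26 - 5.43 = 1.83 points, so output gap = -2.12 × 1.83 = -3.8796%.
Since Y = Y* × (1 + gap/100), Y* = 8839/0.961204 ≈ 9196 billion.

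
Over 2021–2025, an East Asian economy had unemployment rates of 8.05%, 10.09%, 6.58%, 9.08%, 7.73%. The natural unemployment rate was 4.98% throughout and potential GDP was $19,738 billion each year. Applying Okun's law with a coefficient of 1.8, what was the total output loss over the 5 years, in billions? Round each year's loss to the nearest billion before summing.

$5,909 billion

Year 2021: gap = -1.8 × (8.05 - 4.98) = -5.526%, loss ≈ 19738 × 5.526/100 ≈ 1091.
Year 2022: gap = -1.8 × (10.09 - 4.98) = -9.198%, loss ≈ 19738 × 9.198/100 ≈ 1816.
Year 2023: gap = -1.8 × (6.58 - 4.98) = -2.88%, loss ≈ 19738 × 2.88/100 ≈ 568.
Year 2024: gap = -1.8 × (9.08 - 4.98) = -7.38%, loss ≈ 19738 × 7.38/100 ≈ 1457.
Year 2025: gap = -1.8 × (7.73 - 4.98) = -4.95%, loss ≈ 19738 × 4.95/100 ≈ 977.
Total lost output = 1091 + 1816 + 568 + 1457 + 977 = 5909 billion.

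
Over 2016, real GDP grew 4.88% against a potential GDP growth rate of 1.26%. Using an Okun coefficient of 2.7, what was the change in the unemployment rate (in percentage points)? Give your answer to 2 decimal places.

Growth-rate Okun's law: g_Y = g_Y* - β × Δu, so Δu = (g_Y* - g_Y)/β.
Δu = (1.26 - 4.88)/2.7 = -3.62/2.7 = -1.34 percentage points.

-1.34 percentage points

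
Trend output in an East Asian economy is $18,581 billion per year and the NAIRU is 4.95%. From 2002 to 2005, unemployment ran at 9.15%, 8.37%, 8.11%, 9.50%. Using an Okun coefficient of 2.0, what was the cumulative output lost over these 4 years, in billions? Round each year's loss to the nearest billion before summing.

$5,697 billion

Year 2002: gap = -2.0 × (9.15 - 4.95) = -8.4%, loss ≈ 18581 × 8.4/100 ≈ 1561.
Year 2003: gap = -2.0 × (8.37 - 4.95) = -6.84%, loss ≈ 18581 × 6.84/100 ≈ 1271.
Year 2004: gap = -2.0 × (8.11 - 4.95) = -6.32%, loss ≈ 18581 × 6.32/100 ≈ 1174.
Year 2005: gap = -2.0 × (9.5 - 4.95) = -9.1%, loss ≈ 18581 × 9.1/100 ≈ 1691.
Total lost output = 1561 + 1271 + 1174 + 1691 = 5697 billion.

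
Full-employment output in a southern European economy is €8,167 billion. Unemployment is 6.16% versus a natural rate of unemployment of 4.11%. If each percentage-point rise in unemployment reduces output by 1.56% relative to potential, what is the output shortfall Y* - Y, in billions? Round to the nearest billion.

Output gap = -1.56 × (6.16 - 4.11) = -1.56 × 2.05 = -3.198%.
Actual GDP ≈ 8167 × 0.96802 ≈ 7906 billion, so the shortfall is 8167 - 7906 = 261 billion.

€261 billion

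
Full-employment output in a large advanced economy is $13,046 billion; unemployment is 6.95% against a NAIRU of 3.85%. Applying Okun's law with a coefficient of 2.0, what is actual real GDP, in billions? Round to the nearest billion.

Unemployment gap = 6.95 - 3.85 = 3.1 points, so the output gap is -2 × 3.1 = -6.2%.
Actual GDP = 13046 × (1 - 6.2/100) = 13046 × 0.938 ≈ 12237 billion.

$12,237 billion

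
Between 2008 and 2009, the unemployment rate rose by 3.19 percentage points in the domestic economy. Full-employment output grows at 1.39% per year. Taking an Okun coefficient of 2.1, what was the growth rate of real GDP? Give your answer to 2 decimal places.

-5.31%

Growth-rate Okun's law: g_Y = g_Y* - β × Δu.
g_Y = 1.39 - 2.1 × (3.19) = 1.39 - 6.699 = -5.309%, i.e. -5.31% to 2 d.p.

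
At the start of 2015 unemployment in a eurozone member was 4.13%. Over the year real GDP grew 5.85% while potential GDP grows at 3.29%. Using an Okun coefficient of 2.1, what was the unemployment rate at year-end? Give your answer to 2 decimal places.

Growth-rate Okun's law: g_Y = g_Y* - β × Δu, so Δu = (g_Y* - g_Y)/β.
Δu = (3.29 - 5.85)/2.1 = -2.56/2.1 = -1.22 percentage points.
Year-end unemployment = 4.13 - 1.22 = 2.91%.

2.91%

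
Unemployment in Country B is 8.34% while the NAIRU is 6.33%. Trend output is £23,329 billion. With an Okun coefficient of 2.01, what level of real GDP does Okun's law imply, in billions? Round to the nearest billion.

Unemployment gap = 8.34 - 6.33 = 2.01 points, so the output gap is -2.01 × 2.01 = -4.0401%.
Actual GDP = 23329 × (1 - 4.0401/100) = 23329 × 0.959599 ≈ 22386 billion.

£22,386 billion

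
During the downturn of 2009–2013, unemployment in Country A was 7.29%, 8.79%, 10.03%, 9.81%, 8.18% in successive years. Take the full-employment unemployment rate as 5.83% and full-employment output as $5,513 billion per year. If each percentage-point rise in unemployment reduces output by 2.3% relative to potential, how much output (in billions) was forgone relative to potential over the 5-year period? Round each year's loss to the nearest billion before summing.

Year 2009: gap = -2.3 × (7.29 - 5.83) = -3.358%, loss ≈ 5513 × 3.358/100 ≈ 185.
Year 2010: gap = -2.3 × (8.79 - 5.83) = -6.808%, loss ≈ 5513 × 6.808/100 ≈ 375.
Year 2011: gap = -2.3 × (10.03 - 5.83) = -9.66%, loss ≈ 5513 × 9.66/100 ≈ 533.
Year 2012: gap = -2.3 × (9.81 - 5.83) = -9.154%, loss ≈ 5513 × 9.154/100 ≈ 505.
Year 2013: gap = -2.3 × (8.18 - 5.83) = -5.405%, loss ≈ 5513 × 5.405/100 ≈ 298.
Total lost output = 185 + 375 + 533 + 505 + 298 = 1896 billion.

$1,896 billion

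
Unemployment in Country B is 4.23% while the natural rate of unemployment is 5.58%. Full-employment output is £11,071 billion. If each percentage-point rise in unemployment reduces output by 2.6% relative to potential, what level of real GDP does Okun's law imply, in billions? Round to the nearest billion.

£11,460 billion

Unemployment gap = 4.23 - 5.58 = -1.35 points, so the output gap is -2.6 × (-1.35) = 3.51%.
Actual GDP = 11071 × (1 + 3.51/100) = 11071 × 1.0351 ≈ 11460 billion.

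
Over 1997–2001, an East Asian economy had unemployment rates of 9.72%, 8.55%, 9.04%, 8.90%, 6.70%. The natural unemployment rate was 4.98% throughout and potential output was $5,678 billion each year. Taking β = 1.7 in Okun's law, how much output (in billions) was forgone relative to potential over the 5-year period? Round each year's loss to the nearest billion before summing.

$1,739 billion

Year 1997: gap = -1.7 × (9.72 - 4.98) = -8.058%, loss ≈ 5678 × 8.058/100 ≈ 458.
Year 1998: gap = -1.7 × (8.55 - 4.98) = -6.069%, loss ≈ 5678 × 6.069/100 ≈ 345.
Year 1999: gap = -1.7 × (9.04 - 4.98) = -6.902%, loss ≈ 5678 × 6.902/100 ≈ 392.
Year 2000: gap = -1.7 × (8.9 - 4.98) = -6.664%, loss ≈ 5678 × 6.664/100 ≈ 378.
Year 2001: gap = -1.7 × (6.7 - 4.98) = -2.924%, loss ≈ 5678 × 2.924/100 ≈ 166.
Total lost output = 458 + 345 + 392 + 378 + 166 = 1739 billion.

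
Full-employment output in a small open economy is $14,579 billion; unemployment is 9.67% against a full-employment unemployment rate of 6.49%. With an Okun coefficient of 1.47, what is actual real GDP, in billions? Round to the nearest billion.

$13,897 billion

Unemployment gap = 9.67 - 6.49 = 3.18 points, so the output gap is -1.47 × 3.18 = -4.6746%.
Actual GDP = 14579 × (1 - 4.6746/100) = 14579 × 0.953254 ≈ 13897 billion.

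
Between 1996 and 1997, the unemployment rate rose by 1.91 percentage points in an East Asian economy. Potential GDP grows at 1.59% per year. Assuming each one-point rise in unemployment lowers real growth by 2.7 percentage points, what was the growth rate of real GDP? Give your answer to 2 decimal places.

-3.57%

Growth-rate Okun's law: g_Y = g_Y* - β × Δu.
g_Y = 1.59 - 2.7 × (1.91) = 1.59 - 5.157 = -3.567%, i.e. -3.57% to 2 d.p.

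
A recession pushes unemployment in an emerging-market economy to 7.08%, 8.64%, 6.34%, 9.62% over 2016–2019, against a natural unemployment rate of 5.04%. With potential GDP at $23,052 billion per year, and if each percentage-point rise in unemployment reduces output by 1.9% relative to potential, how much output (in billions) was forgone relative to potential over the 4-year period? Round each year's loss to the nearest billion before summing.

Year 2016: gap = -1.9 × (7.08 - 5.04) = -3.876%, loss ≈ 23052 × 3.876/100 ≈ 893.
Year 2017: gap = -1.9 × (8.64 - 5.04) = -6.84%, loss ≈ 23052 × 6.84/100 ≈ 1577.
Year 2018: gap = -1.9 × (6.34 - 5.04) = -2.47%, loss ≈ 23052 × 2.47/100 ≈ 569.
Year 2019: gap = -1.9 × (9.62 - 5.04) = -8.702%, loss ≈ 23052 × 8.702/100 ≈ 2006.
Total lost output = 893 + 1577 + 569 + 2006 = 5045 billion.

$5,045 billion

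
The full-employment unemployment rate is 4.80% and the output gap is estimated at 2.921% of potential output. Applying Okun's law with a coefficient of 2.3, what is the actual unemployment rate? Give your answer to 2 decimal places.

From Okun's law, u - u* = -(output gap)/β = -(2.921)/2.3 = -1.27 points.
So u = 4.8 - 1.27 = 3.53%.

3.53%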